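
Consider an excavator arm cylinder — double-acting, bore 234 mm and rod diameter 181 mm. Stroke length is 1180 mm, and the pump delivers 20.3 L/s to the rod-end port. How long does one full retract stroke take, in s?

Rod-side annular area A_ann = π/4 × (234² − 181²) = 17270 mm^2
Swept volume V = A × L; t = V / Q = A·L / Q

t ≈ 1.00 s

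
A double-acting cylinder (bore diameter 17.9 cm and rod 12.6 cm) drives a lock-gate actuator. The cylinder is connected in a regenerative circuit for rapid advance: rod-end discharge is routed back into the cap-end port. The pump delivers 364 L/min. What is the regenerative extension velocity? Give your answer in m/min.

v ≈ 29.2 m/min

In regeneration the rod-end outflow joins the pump flow into the cap end, so the net volume the pump must supply per unit advance equals the rod cross-section area.
Rod cross-section A_rod = π/4 × (12.6 cm)² = 124.7 cm^2
v = Q_pump / A_rod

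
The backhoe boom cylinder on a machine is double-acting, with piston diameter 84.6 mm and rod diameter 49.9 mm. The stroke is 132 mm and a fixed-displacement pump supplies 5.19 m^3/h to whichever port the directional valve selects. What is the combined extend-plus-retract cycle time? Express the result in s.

Cap-side area A_cap = π/4 × (84.6 mm)² = 5621 mm^2
Rod-side annular area A_ann = π/4 × (84.6² − 49.9²) = 3666 mm^2
t_ext = A_cap·L/Q = 0.5147 s
t_ret = A_ann·L/Q = 0.3356 s
t_cycle = t_ext + t_ret

t ≈ 0.850 s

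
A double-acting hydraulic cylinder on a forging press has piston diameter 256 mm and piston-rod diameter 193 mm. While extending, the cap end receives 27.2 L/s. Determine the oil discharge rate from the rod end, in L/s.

Q_out ≈ 11.7 L/s

Cap-side area A_cap = π/4 × (256 mm)² = 51470 mm^2
Rod-side annular area A_ann = π/4 × (256² − 193²) = 22220 mm^2
Piston speed v = Q_in/A_cap; rod-end outflow Q_out = v × A_ann = Q_in × A_ann/A_cap.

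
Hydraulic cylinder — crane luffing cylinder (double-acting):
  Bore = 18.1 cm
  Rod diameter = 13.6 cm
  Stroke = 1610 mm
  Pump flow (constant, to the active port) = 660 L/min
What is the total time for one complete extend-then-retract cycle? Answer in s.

Cap-side area A_cap = π/4 × (18.1 cm)² = 257.3 cm^2
Rod-side annular area A_ann = π/4 × (18.1² − 13.6²) = 112.0 cm^2
t_ext = A_cap·L/Q = 3.766 s
t_ret = A_ann·L/Q = 1.640 s
t_cycle = t_ext + t_ret

t ≈ 5.41 s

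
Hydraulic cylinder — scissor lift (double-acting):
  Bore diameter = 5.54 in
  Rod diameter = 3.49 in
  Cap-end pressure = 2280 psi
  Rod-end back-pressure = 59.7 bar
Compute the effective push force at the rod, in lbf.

F ≈ 42400 lbf

Cap-side area A_cap = π/4 × (5.54 in)² = 24.11 in^2
Rod-side annular area A_ann = π/4 × (5.54² − 3.49²) = 14.54 in^2
Net thrust = P_cap·A_cap − P_rod·A_ann = 54960 lbf − 12590 lbf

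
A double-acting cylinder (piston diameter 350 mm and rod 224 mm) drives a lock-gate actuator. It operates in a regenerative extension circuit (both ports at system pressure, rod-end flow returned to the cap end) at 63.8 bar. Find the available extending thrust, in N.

F ≈ 2.51e5 N

With equal pressure on both faces, forces on the annular region cancel; the net push is pressure × rod cross-section.
Rod cross-section A_rod = π/4 × (224 mm)² = 39410 mm^2
F = P × A_rod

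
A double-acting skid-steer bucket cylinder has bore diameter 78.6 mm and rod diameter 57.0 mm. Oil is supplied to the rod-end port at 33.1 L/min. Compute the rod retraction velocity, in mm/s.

v ≈ 240 mm/s

Rod-side annular area A_ann = π/4 × (78.6² − 57.0²) = 2300 mm^2
Flow into the rod-end port fills the annular volume.
v = Q / A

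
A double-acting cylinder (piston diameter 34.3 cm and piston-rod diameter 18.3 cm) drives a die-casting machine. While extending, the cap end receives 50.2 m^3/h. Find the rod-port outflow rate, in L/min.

Q_out ≈ 599 L/min

Cap-side area A_cap = π/4 × (34.3 cm)² = 924.0 cm^2
Rod-side annular area A_ann = π/4 × (34.3² − 18.3²) = 661.0 cm^2
Piston speed v = Q_in/A_cap; rod-end outflow Q_out = v × A_ann = Q_in × A_ann/A_cap.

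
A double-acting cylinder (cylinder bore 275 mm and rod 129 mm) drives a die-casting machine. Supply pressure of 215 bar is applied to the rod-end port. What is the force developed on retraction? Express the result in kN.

F ≈ 996 kN

Rod-side annular area A_ann = π/4 × (275² − 129²) = 46330 mm^2
On retraction the pressure acts on the annular area (bore minus rod).
F = P × A_ann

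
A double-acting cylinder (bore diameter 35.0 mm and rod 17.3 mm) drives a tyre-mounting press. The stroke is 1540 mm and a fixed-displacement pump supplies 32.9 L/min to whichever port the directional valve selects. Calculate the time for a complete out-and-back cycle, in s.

t ≈ 4.74 s

Cap-side area A_cap = π/4 × (35.0 mm)² = 962.1 mm^2
Rod-side annular area A_ann = π/4 × (35.0² − 17.3²) = 727.1 mm^2
t_ext = A_cap·L/Q = 2.702 s
t_ret = A_ann·L/Q = 2.042 s
t_cycle = t_ext + t_ret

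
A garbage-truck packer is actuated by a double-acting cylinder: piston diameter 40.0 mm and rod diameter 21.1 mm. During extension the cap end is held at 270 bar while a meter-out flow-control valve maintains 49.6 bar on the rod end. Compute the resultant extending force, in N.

Cap-side area A_cap = π/4 × (40.0 mm)² = 1257 mm^2
Rod-side annular area A_ann = π/4 × (40.0² − 21.1²) = 907.0 mm^2
Net thrust = P_cap·A_cap − P_rod·A_ann = 33930 N − 4499 N

F ≈ 29400 N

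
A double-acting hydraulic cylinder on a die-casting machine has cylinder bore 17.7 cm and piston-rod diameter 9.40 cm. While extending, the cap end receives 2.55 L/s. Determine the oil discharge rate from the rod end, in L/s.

Q_out ≈ 1.83 L/s

Cap-side area A_cap = π/4 × (17.7 cm)² = 246.1 cm^2
Rod-side annular area A_ann = π/4 × (17.7² − 9.40²) = 176.7 cm^2
Piston speed v = Q_in/A_cap; rod-end outflow Q_out = v × A_ann = Q_in × A_ann/A_cap.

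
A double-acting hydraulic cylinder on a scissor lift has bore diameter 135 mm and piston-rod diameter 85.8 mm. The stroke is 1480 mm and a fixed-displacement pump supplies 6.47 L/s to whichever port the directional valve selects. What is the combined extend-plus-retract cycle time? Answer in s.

Cap-side area A_cap = π/4 × (135 mm)² = 14310 mm^2
Rod-side annular area A_ann = π/4 × (135² − 85.8²) = 8532 mm^2
t_ext = A_cap·L/Q = 3.274 s
t_ret = A_ann·L/Q = 1.952 s
t_cycle = t_ext + t_ret

t ≈ 5.23 s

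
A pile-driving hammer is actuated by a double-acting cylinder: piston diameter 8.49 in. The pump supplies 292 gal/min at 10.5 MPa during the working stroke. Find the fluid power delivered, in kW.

W ≈ 193 kW

Hydraulic power = P × Q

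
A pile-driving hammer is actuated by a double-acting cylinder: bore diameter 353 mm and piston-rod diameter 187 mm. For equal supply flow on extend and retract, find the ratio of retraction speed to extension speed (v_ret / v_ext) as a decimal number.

Cap-side area A_cap = π/4 × (353 mm)² = 97870 mm^2
Rod-side annular area A_ann = π/4 × (353² − 187²) = 70400 mm^2
For equal Q, v ∝ 1/A, so v_ret/v_ext = A_cap/A_ann.

v_ret/v_ext ≈ 1.39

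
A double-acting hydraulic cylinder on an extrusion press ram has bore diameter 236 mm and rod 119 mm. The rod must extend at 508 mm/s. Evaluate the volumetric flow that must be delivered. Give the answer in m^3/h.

Cap-side area A_cap = π/4 × (236 mm)² = 43740 mm^2
Q = A × v

Q ≈ 80.0 m^3/h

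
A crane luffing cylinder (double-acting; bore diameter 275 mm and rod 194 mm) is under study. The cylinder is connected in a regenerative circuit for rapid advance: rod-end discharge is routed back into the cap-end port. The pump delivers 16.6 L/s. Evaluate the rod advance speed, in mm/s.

v ≈ 562 mm/s

In regeneration the rod-end outflow joins the pump flow into the cap end, so the net volume the pump must supply per unit advance equals the rod cross-section area.
Rod cross-section A_rod = π/4 × (194 mm)² = 29560 mm^2
v = Q_pump / A_rod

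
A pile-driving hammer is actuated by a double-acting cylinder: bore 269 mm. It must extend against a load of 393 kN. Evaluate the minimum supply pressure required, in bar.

P ≈ 69.2 bar

Cap-side area A_cap = π/4 × (269 mm)² = 56830 mm^2
P = F / A = 393 kN / A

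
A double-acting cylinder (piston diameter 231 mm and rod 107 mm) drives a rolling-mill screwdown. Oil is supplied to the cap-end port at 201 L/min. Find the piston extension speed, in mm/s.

Cap-side area A_cap = π/4 × (231 mm)² = 41910 mm^2
v = Q / A

v ≈ 79.9 mm/s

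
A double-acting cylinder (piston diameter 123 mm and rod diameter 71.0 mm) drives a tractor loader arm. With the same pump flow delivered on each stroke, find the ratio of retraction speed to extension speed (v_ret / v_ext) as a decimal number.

v_ret/v_ext ≈ 1.50

Cap-side area A_cap = π/4 × (123 mm)² = 11880 mm^2
Rod-side annular area A_ann = π/4 × (123² − 71.0²) = 7923 mm^2
For equal Q, v ∝ 1/A, so v_ret/v_ext = A_cap/A_ann.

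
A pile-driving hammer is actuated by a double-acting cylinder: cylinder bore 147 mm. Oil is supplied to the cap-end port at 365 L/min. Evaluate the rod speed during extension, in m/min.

v ≈ 21.5 m/min

Cap-side area A_cap = π/4 × (147 mm)² = 16970 mm^2
v = Q / A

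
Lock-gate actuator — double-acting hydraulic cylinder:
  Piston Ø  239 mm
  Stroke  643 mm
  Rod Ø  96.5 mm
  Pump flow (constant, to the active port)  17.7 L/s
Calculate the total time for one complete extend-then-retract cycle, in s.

t ≈ 2.99 s

Cap-side area A_cap = π/4 × (239 mm)² = 44860 mm^2
Rod-side annular area A_ann = π/4 × (239² − 96.5²) = 37550 mm^2
t_ext = A_cap·L/Q = 1.630 s
t_ret = A_ann·L/Q = 1.364 s
t_cycle = t_ext + t_ret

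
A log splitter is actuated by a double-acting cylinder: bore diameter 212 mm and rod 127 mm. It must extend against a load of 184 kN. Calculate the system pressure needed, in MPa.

P ≈ 5.21 MPa

Cap-side area A_cap = π/4 × (212 mm)² = 35300 mm^2
P = F / A = 184 kN / A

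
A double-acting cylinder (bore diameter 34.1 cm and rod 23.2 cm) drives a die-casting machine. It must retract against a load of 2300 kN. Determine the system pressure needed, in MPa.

Rod-side annular area A_ann = π/4 × (34.1² − 23.2²) = 490.5 cm^2
Retraction: pressure acts on the annular area.
P = F / A = 2300 kN / A

P ≈ 46.9 MPa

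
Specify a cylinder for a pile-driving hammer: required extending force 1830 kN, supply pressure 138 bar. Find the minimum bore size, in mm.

D ≈ 411 mm

Extension force acts on the full piston face: F = P × (π/4)D².
D = √(4F / (πP)) = √(4 × 1830 kN / (π × 138 bar))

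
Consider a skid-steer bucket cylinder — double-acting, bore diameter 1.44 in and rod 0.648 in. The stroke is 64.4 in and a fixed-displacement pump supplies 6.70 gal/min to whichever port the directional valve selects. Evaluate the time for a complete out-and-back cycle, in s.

t ≈ 7.31 s

Cap-side area A_cap = π/4 × (1.44 in)² = 1.629 in^2
Rod-side annular area A_ann = π/4 × (1.44² − 0.648²) = 1.299 in^2
t_ext = A_cap·L/Q = 4.066 s
t_ret = A_ann·L/Q = 3.243 s
t_cycle = t_ext + t_ret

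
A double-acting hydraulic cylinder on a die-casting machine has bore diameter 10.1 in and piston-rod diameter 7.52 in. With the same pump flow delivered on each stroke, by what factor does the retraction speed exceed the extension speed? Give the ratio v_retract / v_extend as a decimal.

Cap-side area A_cap = π/4 × (10.1 in)² = 80.12 in^2
Rod-side annular area A_ann = π/4 × (10.1² − 7.52²) = 35.70 in^2
For equal Q, v ∝ 1/A, so v_ret/v_ext = A_cap/A_ann.

v_ret/v_ext ≈ 2.24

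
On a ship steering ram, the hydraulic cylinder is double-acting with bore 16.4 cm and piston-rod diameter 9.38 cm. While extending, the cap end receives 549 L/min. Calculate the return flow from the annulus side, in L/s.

Cap-side area A_cap = π/4 × (16.4 cm)² = 211.2 cm^2
Rod-side annular area A_ann = π/4 × (16.4² − 9.38²) = 142.1 cm^2
Piston speed v = Q_in/A_cap; rod-end outflow Q_out = v × A_ann = Q_in × A_ann/A_cap.

Q_out ≈ 6.16 L/s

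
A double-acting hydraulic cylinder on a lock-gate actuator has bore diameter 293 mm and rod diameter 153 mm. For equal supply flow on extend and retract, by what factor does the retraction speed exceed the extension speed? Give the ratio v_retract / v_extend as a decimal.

Cap-side area A_cap = π/4 × (293 mm)² = 67430 mm^2
Rod-side annular area A_ann = π/4 × (293² − 153²) = 49040 mm^2
For equal Q, v ∝ 1/A, so v_ret/v_ext = A_cap/A_ann.

v_ret/v_ext ≈ 1.37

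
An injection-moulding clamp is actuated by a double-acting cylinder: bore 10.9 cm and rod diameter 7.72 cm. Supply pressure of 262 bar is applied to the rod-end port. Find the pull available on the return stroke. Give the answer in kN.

F ≈ 122 kN

Rod-side annular area A_ann = π/4 × (10.9² − 7.72²) = 46.50 cm^2
On retraction the pressure acts on the annular area (bore minus rod).
F = P × A_ann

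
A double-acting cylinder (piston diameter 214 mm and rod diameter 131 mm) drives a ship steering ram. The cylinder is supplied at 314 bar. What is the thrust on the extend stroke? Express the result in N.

F ≈ 1.13e6 N

Cap-side area A_cap = π/4 × (214 mm)² = 35970 mm^2
F = P × A_cap = 314 bar × A_cap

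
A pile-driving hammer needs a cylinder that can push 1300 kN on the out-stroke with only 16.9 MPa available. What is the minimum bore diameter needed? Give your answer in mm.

Extension force acts on the full piston face: F = P × (π/4)D².
D = √(4F / (πP)) = √(4 × 1300 kN / (π × 16.9 MPa))

D ≈ 313 mm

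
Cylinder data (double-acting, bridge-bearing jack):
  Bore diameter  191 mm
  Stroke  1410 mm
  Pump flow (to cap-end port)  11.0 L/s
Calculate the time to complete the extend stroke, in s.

Cap-side area A_cap = π/4 × (191 mm)² = 28650 mm^2
Swept volume V = A × L; t = V / Q = A·L / Q

t ≈ 3.67 s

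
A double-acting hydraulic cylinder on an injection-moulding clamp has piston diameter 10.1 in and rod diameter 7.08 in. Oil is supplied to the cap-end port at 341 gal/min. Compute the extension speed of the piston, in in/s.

v ≈ 16.4 in/s

Cap-side area A_cap = π/4 × (10.1 in)² = 80.12 in^2
v = Q / A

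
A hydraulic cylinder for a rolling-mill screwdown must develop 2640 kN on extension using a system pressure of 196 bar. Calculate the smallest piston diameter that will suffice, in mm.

Extension force acts on the full piston face: F = P × (π/4)D².
D = √(4F / (πP)) = √(4 × 2640 kN / (π × 196 bar))

D ≈ 414 mm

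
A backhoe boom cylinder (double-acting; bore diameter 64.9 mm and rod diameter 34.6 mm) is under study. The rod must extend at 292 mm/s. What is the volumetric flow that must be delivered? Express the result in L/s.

Q ≈ 0.966 L/s

Cap-side area A_cap = π/4 × (64.9 mm)² = 3308 mm^2
Q = A × v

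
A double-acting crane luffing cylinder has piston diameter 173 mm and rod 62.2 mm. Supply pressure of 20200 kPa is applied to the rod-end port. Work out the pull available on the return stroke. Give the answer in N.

F ≈ 4.13e5 N

Rod-side annular area A_ann = π/4 × (173² − 62.2²) = 20470 mm^2
On retraction the pressure acts on the annular area (bore minus rod).
F = P × A_ann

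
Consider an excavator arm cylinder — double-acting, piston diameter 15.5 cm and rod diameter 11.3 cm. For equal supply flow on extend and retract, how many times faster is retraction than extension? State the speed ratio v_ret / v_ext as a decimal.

v_ret/v_ext ≈ 2.13

Cap-side area A_cap = π/4 × (15.5 cm)² = 188.7 cm^2
Rod-side annular area A_ann = π/4 × (15.5² − 11.3²) = 88.40 cm^2
For equal Q, v ∝ 1/A, so v_ret/v_ext = A_cap/A_ann.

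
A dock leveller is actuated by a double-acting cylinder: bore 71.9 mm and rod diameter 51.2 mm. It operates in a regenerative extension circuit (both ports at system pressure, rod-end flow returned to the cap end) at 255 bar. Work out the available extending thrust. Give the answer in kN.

F ≈ 52.5 kN

With equal pressure on both faces, forces on the annular region cancel; the net push is pressure × rod cross-section.
Rod cross-section A_rod = π/4 × (51.2 mm)² = 2059 mm^2
F = P × A_rod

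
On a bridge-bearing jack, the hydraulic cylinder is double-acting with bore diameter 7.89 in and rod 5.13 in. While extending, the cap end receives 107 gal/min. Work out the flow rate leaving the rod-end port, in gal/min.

Q_out ≈ 61.8 gal/min

Cap-side area A_cap = π/4 × (7.89 in)² = 48.89 in^2
Rod-side annular area A_ann = π/4 × (7.89² − 5.13²) = 28.22 in^2
Piston speed v = Q_in/A_cap; rod-end outflow Q_out = v × A_ann = Q_in × A_ann/A_cap.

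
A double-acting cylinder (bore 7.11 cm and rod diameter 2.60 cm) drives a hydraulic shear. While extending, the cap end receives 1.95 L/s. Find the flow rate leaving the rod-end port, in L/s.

Cap-side area A_cap = π/4 × (7.11 cm)² = 39.70 cm^2
Rod-side annular area A_ann = π/4 × (7.11² − 2.60²) = 34.39 cm^2
Piston speed v = Q_in/A_cap; rod-end outflow Q_out = v × A_ann = Q_in × A_ann/A_cap.

Q_out ≈ 1.69 L/s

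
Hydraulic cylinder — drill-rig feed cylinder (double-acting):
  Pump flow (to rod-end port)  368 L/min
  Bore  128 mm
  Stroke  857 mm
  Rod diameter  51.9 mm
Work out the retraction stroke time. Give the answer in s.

t ≈ 1.50 s

Rod-side annular area A_ann = π/4 × (128² − 51.9²) = 10750 mm^2
Swept volume V = A × L; t = V / Q = A·L / Q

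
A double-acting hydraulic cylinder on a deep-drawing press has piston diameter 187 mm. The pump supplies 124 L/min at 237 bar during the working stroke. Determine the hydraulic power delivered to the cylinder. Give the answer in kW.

Hydraulic power = P × Q

W ≈ 49.0 kW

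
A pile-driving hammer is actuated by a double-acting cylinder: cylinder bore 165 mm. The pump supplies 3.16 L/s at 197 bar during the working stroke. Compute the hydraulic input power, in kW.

W ≈ 62.3 kW

Hydraulic power = P × Q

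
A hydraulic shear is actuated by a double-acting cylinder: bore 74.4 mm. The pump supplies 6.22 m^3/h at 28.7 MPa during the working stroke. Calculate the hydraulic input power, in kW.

Hydraulic power = P × Q

W ≈ 49.6 kW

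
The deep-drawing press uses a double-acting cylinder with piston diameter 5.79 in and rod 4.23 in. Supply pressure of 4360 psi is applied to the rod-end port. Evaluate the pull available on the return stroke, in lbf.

Rod-side annular area A_ann = π/4 × (5.79² − 4.23²) = 12.28 in^2
On retraction the pressure acts on the annular area (bore minus rod).
F = P × A_ann

F ≈ 53500 lbf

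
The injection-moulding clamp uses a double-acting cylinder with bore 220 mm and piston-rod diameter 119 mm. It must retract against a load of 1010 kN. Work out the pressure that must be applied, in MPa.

P ≈ 37.6 MPa

Rod-side annular area A_ann = π/4 × (220² − 119²) = 26890 mm^2
Retraction: pressure acts on the annular area.
P = F / A = 1010 kN / A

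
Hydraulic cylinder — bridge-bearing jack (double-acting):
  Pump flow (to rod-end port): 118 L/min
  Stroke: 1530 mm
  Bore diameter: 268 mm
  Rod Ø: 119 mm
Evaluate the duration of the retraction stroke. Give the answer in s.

t ≈ 35.2 s

Rod-side annular area A_ann = π/4 × (268² − 119²) = 45290 mm^2
Swept volume V = A × L; t = V / Q = A·L / Q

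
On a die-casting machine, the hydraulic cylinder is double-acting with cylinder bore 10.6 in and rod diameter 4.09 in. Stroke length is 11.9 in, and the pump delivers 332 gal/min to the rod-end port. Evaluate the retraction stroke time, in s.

Rod-side annular area A_ann = π/4 × (10.6² − 4.09²) = 75.11 in^2
Swept volume V = A × L; t = V / Q = A·L / Q

t ≈ 0.699 s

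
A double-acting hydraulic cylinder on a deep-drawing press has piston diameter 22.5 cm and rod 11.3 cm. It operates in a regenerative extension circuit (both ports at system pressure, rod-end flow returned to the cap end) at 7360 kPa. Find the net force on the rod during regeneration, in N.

F ≈ 73800 N

With equal pressure on both faces, forces on the annular region cancel; the net push is pressure × rod cross-section.
Rod cross-section A_rod = π/4 × (11.3 cm)² = 100.3 cm^2
F = P × A_rod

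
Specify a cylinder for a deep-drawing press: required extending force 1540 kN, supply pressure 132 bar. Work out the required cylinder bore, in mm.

Extension force acts on the full piston face: F = P × (π/4)D².
D = √(4F / (πP)) = √(4 × 1540 kN / (π × 132 bar))

D ≈ 385 mm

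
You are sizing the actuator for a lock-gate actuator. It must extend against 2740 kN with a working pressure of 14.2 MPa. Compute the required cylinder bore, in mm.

Extension force acts on the full piston face: F = P × (π/4)D².
D = √(4F / (πP)) = √(4 × 2740 kN / (π × 14.2 MPa))

D ≈ 496 mm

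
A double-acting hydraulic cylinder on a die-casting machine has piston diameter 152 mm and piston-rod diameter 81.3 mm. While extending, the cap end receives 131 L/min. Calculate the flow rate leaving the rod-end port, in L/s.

Q_out ≈ 1.56 L/s

Cap-side area A_cap = π/4 × (152 mm)² = 18150 mm^2
Rod-side annular area A_ann = π/4 × (152² − 81.3²) = 12950 mm^2
Piston speed v = Q_in/A_cap; rod-end outflow Q_out = v × A_ann = Q_in × A_ann/A_cap.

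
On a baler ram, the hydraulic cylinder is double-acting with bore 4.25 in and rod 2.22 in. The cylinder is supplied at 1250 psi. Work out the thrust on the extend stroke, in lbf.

F ≈ 17700 lbf

Cap-side area A_cap = π/4 × (4.25 in)² = 14.19 in^2
F = P × A_cap = 1250 psi × A_cap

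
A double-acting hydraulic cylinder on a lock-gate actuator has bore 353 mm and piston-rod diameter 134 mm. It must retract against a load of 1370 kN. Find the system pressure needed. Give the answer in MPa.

Rod-side annular area A_ann = π/4 × (353² − 134²) = 83770 mm^2
Retraction: pressure acts on the annular area.
P = F / A = 1370 kN / A

P ≈ 16.4 MPa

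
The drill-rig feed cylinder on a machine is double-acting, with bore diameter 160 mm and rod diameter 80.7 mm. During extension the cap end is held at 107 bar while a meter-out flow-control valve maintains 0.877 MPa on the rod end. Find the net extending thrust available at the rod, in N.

F ≈ 2.02e5 N

Cap-side area A_cap = π/4 × (160 mm)² = 20110 mm^2
Rod-side annular area A_ann = π/4 × (160² − 80.7²) = 14990 mm^2
Net thrust = P_cap·A_cap − P_rod·A_ann = 2.151e5 N − 13150 N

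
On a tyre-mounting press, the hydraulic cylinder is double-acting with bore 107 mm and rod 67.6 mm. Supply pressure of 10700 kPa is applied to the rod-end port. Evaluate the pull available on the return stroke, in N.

Rod-side annular area A_ann = π/4 × (107² − 67.6²) = 5403 mm^2
On retraction the pressure acts on the annular area (bore minus rod).
F = P × A_ann

F ≈ 57800 N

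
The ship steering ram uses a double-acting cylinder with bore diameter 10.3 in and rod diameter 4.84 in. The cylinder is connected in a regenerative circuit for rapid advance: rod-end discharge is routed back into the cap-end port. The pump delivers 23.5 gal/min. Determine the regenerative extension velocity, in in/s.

v ≈ 4.92 in/s

In regeneration the rod-end outflow joins the pump flow into the cap end, so the net volume the pump must supply per unit advance equals the rod cross-section area.
Rod cross-section A_rod = π/4 × (4.84 in)² = 18.40 in^2
v = Q_pump / A_rod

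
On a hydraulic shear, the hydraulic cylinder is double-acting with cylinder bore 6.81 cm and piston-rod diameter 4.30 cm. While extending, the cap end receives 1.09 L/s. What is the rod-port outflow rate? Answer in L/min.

Q_out ≈ 39.3 L/min

Cap-side area A_cap = π/4 × (6.81 cm)² = 36.42 cm^2
Rod-side annular area A_ann = π/4 × (6.81² − 4.30²) = 21.90 cm^2
Piston speed v = Q_in/A_cap; rod-end outflow Q_out = v × A_ann = Q_in × A_ann/A_cap.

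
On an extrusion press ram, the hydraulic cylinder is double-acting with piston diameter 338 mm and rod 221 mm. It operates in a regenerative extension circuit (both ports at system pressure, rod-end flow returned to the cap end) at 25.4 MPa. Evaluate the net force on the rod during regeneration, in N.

F ≈ 9.74e5 N

With equal pressure on both faces, forces on the annular region cancel; the net push is pressure × rod cross-section.
Rod cross-section A_rod = π/4 × (221 mm)² = 38360 mm^2
F = P × A_rod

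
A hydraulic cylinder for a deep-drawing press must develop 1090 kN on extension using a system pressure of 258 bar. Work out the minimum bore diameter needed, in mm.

Extension force acts on the full piston face: F = P × (π/4)D².
D = √(4F / (πP)) = √(4 × 1090 kN / (π × 258 bar))

D ≈ 232 mm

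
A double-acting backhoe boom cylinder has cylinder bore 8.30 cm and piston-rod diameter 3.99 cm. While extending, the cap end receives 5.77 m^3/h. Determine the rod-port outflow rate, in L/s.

Cap-side area A_cap = π/4 × (8.30 cm)² = 54.11 cm^2
Rod-side annular area A_ann = π/4 × (8.30² − 3.99²) = 41.60 cm^2
Piston speed v = Q_in/A_cap; rod-end outflow Q_out = v × A_ann = Q_in × A_ann/A_cap.

Q_out ≈ 1.23 L/s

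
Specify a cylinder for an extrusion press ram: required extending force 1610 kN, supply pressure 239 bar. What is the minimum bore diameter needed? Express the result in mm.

Extension force acts on the full piston face: F = P × (π/4)D².
D = √(4F / (πP)) = √(4 × 1610 kN / (π × 239 bar))

D ≈ 293 mm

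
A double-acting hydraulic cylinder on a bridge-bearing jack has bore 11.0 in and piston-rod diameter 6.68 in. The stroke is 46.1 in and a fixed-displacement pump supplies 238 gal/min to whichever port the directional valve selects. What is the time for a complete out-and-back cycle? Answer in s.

t ≈ 7.80 s

Cap-side area A_cap = π/4 × (11.0 in)² = 95.03 in^2
Rod-side annular area A_ann = π/4 × (11.0² − 6.68²) = 59.99 in^2
t_ext = A_cap·L/Q = 4.781 s
t_ret = A_ann·L/Q = 3.018 s
t_cycle = t_ext + t_ret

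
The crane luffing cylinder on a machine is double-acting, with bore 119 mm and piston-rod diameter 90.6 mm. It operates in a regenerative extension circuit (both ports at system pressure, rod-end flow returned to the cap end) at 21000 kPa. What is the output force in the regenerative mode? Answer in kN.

With equal pressure on both faces, forces on the annular region cancel; the net push is pressure × rod cross-section.
Rod cross-section A_rod = π/4 × (90.6 mm)² = 6447 mm^2
F = P × A_rod

F ≈ 135 kN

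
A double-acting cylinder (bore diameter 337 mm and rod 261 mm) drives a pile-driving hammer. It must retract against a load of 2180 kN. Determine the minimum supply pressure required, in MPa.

P ≈ 61.1 MPa

Rod-side annular area A_ann = π/4 × (337² − 261²) = 35690 mm^2
Retraction: pressure acts on the annular area.
P = F / A = 2180 kN / A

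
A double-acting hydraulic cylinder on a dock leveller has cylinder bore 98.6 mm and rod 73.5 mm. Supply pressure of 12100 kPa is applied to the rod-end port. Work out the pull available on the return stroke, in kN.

F ≈ 41.1 kN

Rod-side annular area A_ann = π/4 × (98.6² − 73.5²) = 3393 mm^2
On retraction the pressure acts on the annular area (bore minus rod).
F = P × A_ann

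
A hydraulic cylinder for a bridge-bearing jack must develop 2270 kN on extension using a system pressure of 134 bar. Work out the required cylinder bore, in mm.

D ≈ 464 mm

Extension force acts on the full piston face: F = P × (π/4)D².
D = √(4F / (πP)) = √(4 × 2270 kN / (π × 134 bar))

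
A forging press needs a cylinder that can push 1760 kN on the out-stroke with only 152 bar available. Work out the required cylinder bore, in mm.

Extension force acts on the full piston face: F = P × (π/4)D².
D = √(4F / (πP)) = √(4 × 1760 kN / (π × 152 bar))

D ≈ 384 mm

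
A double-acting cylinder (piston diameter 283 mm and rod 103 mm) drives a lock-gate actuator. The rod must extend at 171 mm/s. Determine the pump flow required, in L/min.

Q ≈ 645 L/min

Cap-side area A_cap = π/4 × (283 mm)² = 62900 mm^2
Q = A × v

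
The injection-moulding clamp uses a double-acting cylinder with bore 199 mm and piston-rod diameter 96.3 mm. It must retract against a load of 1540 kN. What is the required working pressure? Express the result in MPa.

Rod-side annular area A_ann = π/4 × (199² − 96.3²) = 23820 mm^2
Retraction: pressure acts on the annular area.
P = F / A = 1540 kN / A

P ≈ 64.7 MPa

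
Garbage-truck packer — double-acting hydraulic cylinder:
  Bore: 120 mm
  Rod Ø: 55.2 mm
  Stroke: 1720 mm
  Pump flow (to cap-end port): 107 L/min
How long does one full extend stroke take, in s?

Cap-side area A_cap = π/4 × (120 mm)² = 11310 mm^2
Swept volume V = A × L; t = V / Q = A·L / Q

t ≈ 10.9 s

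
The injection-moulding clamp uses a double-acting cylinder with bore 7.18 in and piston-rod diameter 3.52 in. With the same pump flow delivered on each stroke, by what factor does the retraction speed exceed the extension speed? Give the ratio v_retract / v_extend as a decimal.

Cap-side area A_cap = π/4 × (7.18 in)² = 40.49 in^2
Rod-side annular area A_ann = π/4 × (7.18² − 3.52²) = 30.76 in^2
For equal Q, v ∝ 1/A, so v_ret/v_ext = A_cap/A_ann.

v_ret/v_ext ≈ 1.32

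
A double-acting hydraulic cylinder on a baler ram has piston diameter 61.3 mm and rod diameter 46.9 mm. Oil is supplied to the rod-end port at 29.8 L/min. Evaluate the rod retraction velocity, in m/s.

Rod-side annular area A_ann = π/4 × (61.3² − 46.9²) = 1224 mm^2
Flow into the rod-end port fills the annular volume.
v = Q / A

v ≈ 0.406 m/s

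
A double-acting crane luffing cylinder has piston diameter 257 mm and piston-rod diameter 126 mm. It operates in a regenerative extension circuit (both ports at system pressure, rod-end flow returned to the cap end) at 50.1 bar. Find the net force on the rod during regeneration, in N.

F ≈ 62500 N

With equal pressure on both faces, forces on the annular region cancel; the net push is pressure × rod cross-section.
Rod cross-section A_rod = π/4 × (126 mm)² = 12470 mm^2
F = P × A_rod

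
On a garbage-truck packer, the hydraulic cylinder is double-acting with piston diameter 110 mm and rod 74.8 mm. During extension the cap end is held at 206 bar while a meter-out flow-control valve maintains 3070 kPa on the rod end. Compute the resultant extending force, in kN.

F ≈ 180 kN

Cap-side area A_cap = π/4 × (110 mm)² = 9503 mm^2
Rod-side annular area A_ann = π/4 × (110² − 74.8²) = 5109 mm^2
Net thrust = P_cap·A_cap − P_rod·A_ann = 195.8 kN − 15.68 kN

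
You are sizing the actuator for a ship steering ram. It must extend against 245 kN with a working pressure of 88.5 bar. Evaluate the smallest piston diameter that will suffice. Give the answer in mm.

D ≈ 188 mm

Extension force acts on the full piston face: F = P × (π/4)D².
D = √(4F / (πP)) = √(4 × 245 kN / (π × 88.5 bar))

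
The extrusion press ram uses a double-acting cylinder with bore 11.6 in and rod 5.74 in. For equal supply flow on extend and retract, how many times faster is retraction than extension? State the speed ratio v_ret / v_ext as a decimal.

Cap-side area A_cap = π/4 × (11.6 in)² = 105.7 in^2
Rod-side annular area A_ann = π/4 × (11.6² − 5.74²) = 79.81 in^2
For equal Q, v ∝ 1/A, so v_ret/v_ext = A_cap/A_ann.

v_ret/v_ext ≈ 1.32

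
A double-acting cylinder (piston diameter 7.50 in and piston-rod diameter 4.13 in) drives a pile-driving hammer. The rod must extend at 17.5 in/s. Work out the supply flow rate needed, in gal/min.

Q ≈ 201 gal/min

Cap-side area A_cap = π/4 × (7.50 in)² = 44.18 in^2
Q = A × v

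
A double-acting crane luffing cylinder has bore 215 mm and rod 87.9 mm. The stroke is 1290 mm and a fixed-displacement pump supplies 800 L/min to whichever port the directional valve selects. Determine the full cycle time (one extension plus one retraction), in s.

Cap-side area A_cap = π/4 × (215 mm)² = 36310 mm^2
Rod-side annular area A_ann = π/4 × (215² − 87.9²) = 30240 mm^2
t_ext = A_cap·L/Q = 3.513 s
t_ret = A_ann·L/Q = 2.925 s
t_cycle = t_ext + t_ret

t ≈ 6.44 s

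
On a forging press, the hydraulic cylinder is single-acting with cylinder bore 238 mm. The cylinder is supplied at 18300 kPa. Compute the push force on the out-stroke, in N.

Cap-side area A_cap = π/4 × (238 mm)² = 44490 mm^2
F = P × A_cap = 18300 kPa × A_cap

F ≈ 8.14e5 N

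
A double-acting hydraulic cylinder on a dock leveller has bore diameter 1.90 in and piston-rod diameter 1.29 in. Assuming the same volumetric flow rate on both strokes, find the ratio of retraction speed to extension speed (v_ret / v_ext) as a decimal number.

v_ret/v_ext ≈ 1.86

Cap-side area A_cap = π/4 × (1.90 in)² = 2.835 in^2
Rod-side annular area A_ann = π/4 × (1.90² − 1.29²) = 1.528 in^2
For equal Q, v ∝ 1/A, so v_ret/v_ext = A_cap/A_ann.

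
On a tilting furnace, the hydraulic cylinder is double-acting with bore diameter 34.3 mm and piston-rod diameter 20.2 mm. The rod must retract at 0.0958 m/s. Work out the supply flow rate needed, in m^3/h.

Q ≈ 0.208 m^3/h

Rod-side annular area A_ann = π/4 × (34.3² − 20.2²) = 603.5 mm^2
Q = A × v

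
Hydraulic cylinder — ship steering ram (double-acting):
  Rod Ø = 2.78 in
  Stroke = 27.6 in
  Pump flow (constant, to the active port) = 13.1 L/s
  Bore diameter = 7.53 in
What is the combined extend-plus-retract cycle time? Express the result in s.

t ≈ 2.87 s

Cap-side area A_cap = π/4 × (7.53 in)² = 44.53 in^2
Rod-side annular area A_ann = π/4 × (7.53² − 2.78²) = 38.46 in^2
t_ext = A_cap·L/Q = 1.538 s
t_ret = A_ann·L/Q = 1.328 s
t_cycle = t_ext + t_ret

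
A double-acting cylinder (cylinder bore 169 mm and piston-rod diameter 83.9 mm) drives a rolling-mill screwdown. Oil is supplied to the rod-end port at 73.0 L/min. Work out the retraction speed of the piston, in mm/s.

v ≈ 72.0 mm/s

Rod-side annular area A_ann = π/4 × (169² − 83.9²) = 16900 mm^2
Flow into the rod-end port fills the annular volume.
v = Q / A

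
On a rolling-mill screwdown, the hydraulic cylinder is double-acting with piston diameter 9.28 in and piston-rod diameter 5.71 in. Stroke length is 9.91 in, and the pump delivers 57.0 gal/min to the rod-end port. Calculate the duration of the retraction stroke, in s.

Rod-side annular area A_ann = π/4 × (9.28² − 5.71²) = 42.03 in^2
Swept volume V = A × L; t = V / Q = A·L / Q

t ≈ 1.90 s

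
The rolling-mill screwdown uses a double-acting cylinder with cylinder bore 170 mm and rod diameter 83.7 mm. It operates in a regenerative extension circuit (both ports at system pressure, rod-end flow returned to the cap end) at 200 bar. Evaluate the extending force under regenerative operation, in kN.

F ≈ 110 kN

With equal pressure on both faces, forces on the annular region cancel; the net push is pressure × rod cross-section.
Rod cross-section A_rod = π/4 × (83.7 mm)² = 5502 mm^2
F = P × A_rod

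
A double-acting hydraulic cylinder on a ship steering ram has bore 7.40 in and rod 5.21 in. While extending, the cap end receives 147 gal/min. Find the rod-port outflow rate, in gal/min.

Q_out ≈ 74.1 gal/min

Cap-side area A_cap = π/4 × (7.40 in)² = 43.01 in^2
Rod-side annular area A_ann = π/4 × (7.40² − 5.21²) = 21.69 in^2
Piston speed v = Q_in/A_cap; rod-end outflow Q_out = v × A_ann = Q_in × A_ann/A_cap.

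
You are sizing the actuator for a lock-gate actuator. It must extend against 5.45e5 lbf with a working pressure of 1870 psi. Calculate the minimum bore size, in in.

Extension force acts on the full piston face: F = P × (π/4)D².
D = √(4F / (πP)) = √(4 × 5.45e5 lbf / (π × 1870 psi))

D ≈ 19.3 in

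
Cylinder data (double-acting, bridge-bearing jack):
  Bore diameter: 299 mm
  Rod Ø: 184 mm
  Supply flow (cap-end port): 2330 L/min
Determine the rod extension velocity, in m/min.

Cap-side area A_cap = π/4 × (299 mm)² = 70220 mm^2
v = Q / A

v ≈ 33.2 m/min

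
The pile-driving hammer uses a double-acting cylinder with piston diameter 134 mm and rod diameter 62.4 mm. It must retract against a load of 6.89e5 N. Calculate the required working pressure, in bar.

P ≈ 624 bar

Rod-side annular area A_ann = π/4 × (134² − 62.4²) = 11040 mm^2
Retraction: pressure acts on the annular area.
P = F / A = 6.89e5 N / A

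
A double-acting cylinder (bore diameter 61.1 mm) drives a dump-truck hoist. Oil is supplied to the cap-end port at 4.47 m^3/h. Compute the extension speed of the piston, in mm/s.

v ≈ 423 mm/s

Cap-side area A_cap = π/4 × (61.1 mm)² = 2932 mm^2
v = Q / A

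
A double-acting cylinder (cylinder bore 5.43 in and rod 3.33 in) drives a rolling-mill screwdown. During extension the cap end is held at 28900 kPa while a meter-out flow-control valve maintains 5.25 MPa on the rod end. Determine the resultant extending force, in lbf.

Cap-side area A_cap = π/4 × (5.43 in)² = 23.16 in^2
Rod-side annular area A_ann = π/4 × (5.43² − 3.33²) = 14.45 in^2
Net thrust = P_cap·A_cap − P_rod·A_ann = 97070 lbf − 11000 lbf

F ≈ 86100 lbf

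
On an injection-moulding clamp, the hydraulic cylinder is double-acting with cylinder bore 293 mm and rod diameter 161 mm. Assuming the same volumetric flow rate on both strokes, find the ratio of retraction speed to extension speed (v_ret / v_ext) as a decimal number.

v_ret/v_ext ≈ 1.43

Cap-side area A_cap = π/4 × (293 mm)² = 67430 mm^2
Rod-side annular area A_ann = π/4 × (293² − 161²) = 47070 mm^2
For equal Q, v ∝ 1/A, so v_ret/v_ext = A_cap/A_ann.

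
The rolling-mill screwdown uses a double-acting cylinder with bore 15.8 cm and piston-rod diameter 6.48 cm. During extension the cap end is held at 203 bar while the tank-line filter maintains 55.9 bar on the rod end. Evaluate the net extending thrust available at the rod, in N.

Cap-side area A_cap = π/4 × (15.8 cm)² = 196.1 cm^2
Rod-side annular area A_ann = π/4 × (15.8² − 6.48²) = 163.1 cm^2
Net thrust = P_cap·A_cap − P_rod·A_ann = 3.980e5 N − 91170 N

F ≈ 3.07e5 N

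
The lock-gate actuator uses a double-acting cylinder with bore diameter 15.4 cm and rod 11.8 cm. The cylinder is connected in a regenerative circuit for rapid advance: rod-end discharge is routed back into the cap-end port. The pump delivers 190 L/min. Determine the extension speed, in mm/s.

In regeneration the rod-end outflow joins the pump flow into the cap end, so the net volume the pump must supply per unit advance equals the rod cross-section area.
Rod cross-section A_rod = π/4 × (11.8 cm)² = 109.4 cm^2
v = Q_pump / A_rod

v ≈ 290 mm/s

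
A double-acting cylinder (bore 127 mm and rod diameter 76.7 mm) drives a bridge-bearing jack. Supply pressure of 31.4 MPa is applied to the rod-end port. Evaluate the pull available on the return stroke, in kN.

F ≈ 253 kN

Rod-side annular area A_ann = π/4 × (127² − 76.7²) = 8047 mm^2
On retraction the pressure acts on the annular area (bore minus rod).
F = P × A_ann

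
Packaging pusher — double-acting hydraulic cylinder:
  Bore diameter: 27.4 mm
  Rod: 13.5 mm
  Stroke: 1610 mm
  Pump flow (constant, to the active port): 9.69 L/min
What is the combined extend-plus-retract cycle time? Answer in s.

t ≈ 10.3 s

Cap-side area A_cap = π/4 × (27.4 mm)² = 589.6 mm^2
Rod-side annular area A_ann = π/4 × (27.4² − 13.5²) = 446.5 mm^2
t_ext = A_cap·L/Q = 5.878 s
t_ret = A_ann·L/Q = 4.451 s
t_cycle = t_ext + t_ret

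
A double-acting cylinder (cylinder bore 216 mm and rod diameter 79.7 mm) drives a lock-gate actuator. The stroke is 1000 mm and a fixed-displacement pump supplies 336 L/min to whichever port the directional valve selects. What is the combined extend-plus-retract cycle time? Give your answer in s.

t ≈ 12.2 s

Cap-side area A_cap = π/4 × (216 mm)² = 36640 mm^2
Rod-side annular area A_ann = π/4 × (216² − 79.7²) = 31650 mm^2
t_ext = A_cap·L/Q = 6.543 s
t_ret = A_ann·L/Q = 5.653 s
t_cycle = t_ext + t_ret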